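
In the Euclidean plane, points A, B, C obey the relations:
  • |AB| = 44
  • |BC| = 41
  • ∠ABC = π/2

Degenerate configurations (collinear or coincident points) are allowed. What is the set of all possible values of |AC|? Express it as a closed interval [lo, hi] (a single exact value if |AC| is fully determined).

|AC| = √(3617)  (≈ 60.1415)

|AB| ∈ {44}
|BC| ∈ {41}
|AC| ∈ {√(3617)}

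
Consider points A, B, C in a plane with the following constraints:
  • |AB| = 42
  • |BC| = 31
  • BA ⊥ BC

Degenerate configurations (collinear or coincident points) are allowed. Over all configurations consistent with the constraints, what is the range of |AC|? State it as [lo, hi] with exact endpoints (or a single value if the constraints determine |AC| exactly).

|AB| ∈ {42}
|BC| ∈ {31}
|AC| ∈ {5·√(109)}

|AC| = 5·√(109)  (≈ 52.2015)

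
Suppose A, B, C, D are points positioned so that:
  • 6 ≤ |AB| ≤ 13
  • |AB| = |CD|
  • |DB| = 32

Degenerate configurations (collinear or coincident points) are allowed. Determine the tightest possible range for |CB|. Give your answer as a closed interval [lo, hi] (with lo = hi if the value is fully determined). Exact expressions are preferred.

|AB| ∈ [6, 13]
|BD| ∈ {32}
|CD| ∈ [6, 13]
|AD| ∈ [19, 45]
|BC| ∈ [19, 45]
|AC| ∈ [6, 58]

|CB| ∈ [19, 45]  (≈ [19.0000, 45.0000])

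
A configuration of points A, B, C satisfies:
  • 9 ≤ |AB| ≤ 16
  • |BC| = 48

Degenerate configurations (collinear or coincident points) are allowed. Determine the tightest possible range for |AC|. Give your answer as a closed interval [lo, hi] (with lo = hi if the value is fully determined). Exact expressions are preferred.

|AB| ∈ [9, 16]
|BC| ∈ {48}
|AC| ∈ [32, 64]

|AC| ∈ [32, 64]  (≈ [32.0000, 64.0000])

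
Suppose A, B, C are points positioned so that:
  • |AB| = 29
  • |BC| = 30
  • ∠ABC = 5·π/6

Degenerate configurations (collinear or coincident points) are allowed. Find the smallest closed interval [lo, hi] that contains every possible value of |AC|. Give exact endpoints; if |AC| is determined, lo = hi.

|AC| = √(870·√(3) + 1741)  (≈ 56.9902)

|AB| ∈ {29}
|BC| ∈ {30}
|AC| ∈ {√(870·√(3) + 1741)}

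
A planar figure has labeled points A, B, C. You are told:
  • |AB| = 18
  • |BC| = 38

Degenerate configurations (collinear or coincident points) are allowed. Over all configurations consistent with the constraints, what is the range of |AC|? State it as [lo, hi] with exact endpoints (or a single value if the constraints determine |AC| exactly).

|AC| ∈ [20, 56]  (≈ [20.0000, 56.0000])

|AB| ∈ {18}
|BC| ∈ {38}
|AC| ∈ [20, 56]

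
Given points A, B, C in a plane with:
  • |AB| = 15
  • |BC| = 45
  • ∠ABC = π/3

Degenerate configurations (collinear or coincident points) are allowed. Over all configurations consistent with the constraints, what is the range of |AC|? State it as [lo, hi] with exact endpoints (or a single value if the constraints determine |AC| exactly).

|AB| ∈ {15}
|BC| ∈ {45}
|AC| ∈ {15·√(7)}

|AC| = 15·√(7)  (≈ 39.6863)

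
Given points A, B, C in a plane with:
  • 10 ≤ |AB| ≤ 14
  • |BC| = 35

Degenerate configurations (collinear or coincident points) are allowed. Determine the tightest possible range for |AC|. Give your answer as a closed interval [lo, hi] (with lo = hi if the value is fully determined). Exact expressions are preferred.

|AC| ∈ [21, 49]  (≈ [21.0000, 49.0000])

|AB| ∈ [10, 14]
|BC| ∈ {35}
|AC| ∈ [21, 49]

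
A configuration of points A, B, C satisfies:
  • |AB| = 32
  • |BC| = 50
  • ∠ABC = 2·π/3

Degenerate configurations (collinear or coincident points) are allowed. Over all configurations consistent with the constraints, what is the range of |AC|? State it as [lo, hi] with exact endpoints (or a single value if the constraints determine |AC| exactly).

|AC| = 2·√(1281)  (≈ 71.5821)

|AB| ∈ {32}
|BC| ∈ {50}
|AC| ∈ {2·√(1281)}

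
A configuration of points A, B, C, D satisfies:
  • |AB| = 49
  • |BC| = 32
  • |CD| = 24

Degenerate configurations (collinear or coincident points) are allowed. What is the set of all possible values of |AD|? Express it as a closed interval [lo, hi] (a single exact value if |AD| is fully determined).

|AD| ∈ [0, 105]  (≈ [0.0000, 105.0000])

|AB| ∈ {49}
|BC| ∈ {32}
|CD| ∈ {24}
|AC| ∈ [17, 81]
|BD| ∈ [8, 56]
|AD| ∈ [0, 105]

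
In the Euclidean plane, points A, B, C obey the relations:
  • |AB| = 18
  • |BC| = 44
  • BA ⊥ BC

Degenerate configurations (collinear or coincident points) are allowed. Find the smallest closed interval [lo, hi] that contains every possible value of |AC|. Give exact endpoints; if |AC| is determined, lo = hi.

|AB| ∈ {18}
|BC| ∈ {44}
|AC| ∈ {2·√(565)}

|AC| = 2·√(565)  (≈ 47.5395)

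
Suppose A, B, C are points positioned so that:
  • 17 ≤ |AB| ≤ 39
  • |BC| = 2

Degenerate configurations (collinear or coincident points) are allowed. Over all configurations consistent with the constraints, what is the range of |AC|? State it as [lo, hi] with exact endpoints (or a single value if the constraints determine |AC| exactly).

|AC| ∈ [15, 41]  (≈ [15.0000, 41.0000])

|AB| ∈ [17, 39]
|BC| ∈ {2}
|AC| ∈ [15, 41]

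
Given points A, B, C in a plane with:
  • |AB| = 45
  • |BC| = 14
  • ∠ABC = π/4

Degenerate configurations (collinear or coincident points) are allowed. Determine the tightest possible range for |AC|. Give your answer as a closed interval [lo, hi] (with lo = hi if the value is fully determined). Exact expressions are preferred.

|AC| = √(2221 - 630·√(2))  (≈ 36.4698)

|AB| ∈ {45}
|BC| ∈ {14}
|AC| ∈ {√(2221 - 630·√(2))}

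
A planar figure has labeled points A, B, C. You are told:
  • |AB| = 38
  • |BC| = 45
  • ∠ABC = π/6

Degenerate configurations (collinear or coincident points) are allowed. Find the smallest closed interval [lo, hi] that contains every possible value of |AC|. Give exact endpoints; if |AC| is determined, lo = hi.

|AC| = √(3469 - 1710·√(3))  (≈ 22.5209)

|AB| ∈ {38}
|BC| ∈ {45}
|AC| ∈ {√(3469 - 1710·√(3))}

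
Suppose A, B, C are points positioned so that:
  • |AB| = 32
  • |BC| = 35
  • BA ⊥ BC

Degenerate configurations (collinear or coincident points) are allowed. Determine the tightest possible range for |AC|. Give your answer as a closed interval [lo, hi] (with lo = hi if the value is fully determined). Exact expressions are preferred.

|AB| ∈ {32}
|BC| ∈ {35}
|AC| ∈ {√(2249)}

|AC| = √(2249)  (≈ 47.4236)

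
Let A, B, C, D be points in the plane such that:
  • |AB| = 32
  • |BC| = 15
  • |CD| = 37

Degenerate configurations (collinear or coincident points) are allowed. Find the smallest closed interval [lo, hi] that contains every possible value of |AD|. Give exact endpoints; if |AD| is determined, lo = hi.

|AD| ∈ [0, 84]  (≈ [0.0000, 84.0000])

|AB| ∈ {32}
|BC| ∈ {15}
|CD| ∈ {37}
|AC| ∈ [17, 47]
|BD| ∈ [22, 52]
|AD| ∈ [0, 84]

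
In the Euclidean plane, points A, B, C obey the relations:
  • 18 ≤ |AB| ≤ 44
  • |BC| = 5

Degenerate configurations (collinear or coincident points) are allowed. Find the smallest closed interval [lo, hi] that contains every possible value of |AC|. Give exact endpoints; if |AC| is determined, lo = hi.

|AB| ∈ [18, 44]
|BC| ∈ {5}
|AC| ∈ [13, 49]

|AC| ∈ [13, 49]  (≈ [13.0000, 49.0000])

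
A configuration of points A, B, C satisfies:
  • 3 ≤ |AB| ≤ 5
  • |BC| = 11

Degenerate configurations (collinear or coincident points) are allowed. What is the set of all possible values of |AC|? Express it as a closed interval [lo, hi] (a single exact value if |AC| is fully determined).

|AC| ∈ [6, 16]  (≈ [6.0000, 16.0000])

|AB| ∈ [3, 5]
|BC| ∈ {11}
|AC| ∈ [6, 16]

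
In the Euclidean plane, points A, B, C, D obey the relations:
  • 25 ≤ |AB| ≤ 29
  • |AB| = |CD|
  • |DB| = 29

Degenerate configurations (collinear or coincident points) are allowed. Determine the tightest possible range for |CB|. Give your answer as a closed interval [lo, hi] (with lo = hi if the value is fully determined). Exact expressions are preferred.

|CB| ∈ [0, 58]  (≈ [0.0000, 58.0000])

|AB| ∈ [25, 29]
|BD| ∈ {29}
|CD| ∈ [25, 29]
|AD| ∈ [0, 58]
|BC| ∈ [0, 58]
|AC| ∈ [0, 87]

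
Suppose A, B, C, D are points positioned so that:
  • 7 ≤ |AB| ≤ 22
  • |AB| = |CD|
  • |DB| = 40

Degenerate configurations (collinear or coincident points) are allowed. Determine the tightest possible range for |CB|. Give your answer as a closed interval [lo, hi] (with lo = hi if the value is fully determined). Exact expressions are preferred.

|CB| ∈ [18, 62]  (≈ [18.0000, 62.0000])

|AB| ∈ [7, 22]
|BD| ∈ {40}
|CD| ∈ [7, 22]
|AD| ∈ [18, 62]
|BC| ∈ [18, 62]
|AC| ∈ [0, 84]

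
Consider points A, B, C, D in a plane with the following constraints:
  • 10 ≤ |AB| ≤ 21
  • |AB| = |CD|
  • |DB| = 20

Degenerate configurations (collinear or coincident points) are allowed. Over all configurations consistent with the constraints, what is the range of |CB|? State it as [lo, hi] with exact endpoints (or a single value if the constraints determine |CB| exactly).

|AB| ∈ [10, 21]
|BD| ∈ {20}
|CD| ∈ [10, 21]
|AD| ∈ [0, 41]
|BC| ∈ [0, 41]
|AC| ∈ [0, 62]

|CB| ∈ [0, 41]  (≈ [0.0000, 41.0000])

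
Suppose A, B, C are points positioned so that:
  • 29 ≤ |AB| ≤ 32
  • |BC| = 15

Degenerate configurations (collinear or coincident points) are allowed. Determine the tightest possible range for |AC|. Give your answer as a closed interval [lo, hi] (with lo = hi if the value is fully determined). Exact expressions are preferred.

|AB| ∈ [29, 32]
|BC| ∈ {15}
|AC| ∈ [14, 47]

|AC| ∈ [14, 47]  (≈ [14.0000, 47.0000])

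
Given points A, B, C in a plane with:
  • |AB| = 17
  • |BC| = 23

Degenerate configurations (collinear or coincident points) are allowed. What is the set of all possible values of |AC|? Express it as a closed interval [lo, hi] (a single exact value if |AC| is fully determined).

|AB| ∈ {17}
|BC| ∈ {23}
|AC| ∈ [6, 40]

|AC| ∈ [6, 40]  (≈ [6.0000, 40.0000])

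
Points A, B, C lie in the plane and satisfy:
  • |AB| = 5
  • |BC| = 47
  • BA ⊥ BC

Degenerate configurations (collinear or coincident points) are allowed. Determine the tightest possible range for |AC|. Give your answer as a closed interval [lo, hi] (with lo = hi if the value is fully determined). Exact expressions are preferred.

|AB| ∈ {5}
|BC| ∈ {47}
|AC| ∈ {√(2234)}

|AC| = √(2234)  (≈ 47.2652)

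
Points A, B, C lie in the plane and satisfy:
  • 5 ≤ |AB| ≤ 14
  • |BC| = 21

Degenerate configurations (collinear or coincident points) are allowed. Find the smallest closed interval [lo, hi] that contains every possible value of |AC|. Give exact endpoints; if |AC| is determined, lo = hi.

|AC| ∈ [7, 35]  (≈ [7.0000, 35.0000])

|AB| ∈ [5, 14]
|BC| ∈ {21}
|AC| ∈ [7, 35]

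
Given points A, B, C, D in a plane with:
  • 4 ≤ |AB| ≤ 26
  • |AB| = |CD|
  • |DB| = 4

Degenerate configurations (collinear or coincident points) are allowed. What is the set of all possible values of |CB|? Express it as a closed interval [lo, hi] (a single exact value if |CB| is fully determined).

|AB| ∈ [4, 26]
|BD| ∈ {4}
|CD| ∈ [4, 26]
|AD| ∈ [0, 30]
|BC| ∈ [0, 30]
|AC| ∈ [0, 56]

|CB| ∈ [0, 30]  (≈ [0.0000, 30.0000])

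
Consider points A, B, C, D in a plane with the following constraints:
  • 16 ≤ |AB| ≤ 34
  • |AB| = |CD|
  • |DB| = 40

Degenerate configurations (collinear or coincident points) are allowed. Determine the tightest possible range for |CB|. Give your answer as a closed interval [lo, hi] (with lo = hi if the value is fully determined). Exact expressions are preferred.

|CB| ∈ [6, 74]  (≈ [6.0000, 74.0000])

|AB| ∈ [16, 34]
|BD| ∈ {40}
|CD| ∈ [16, 34]
|AD| ∈ [6, 74]
|BC| ∈ [6, 74]
|AC| ∈ [0, 108]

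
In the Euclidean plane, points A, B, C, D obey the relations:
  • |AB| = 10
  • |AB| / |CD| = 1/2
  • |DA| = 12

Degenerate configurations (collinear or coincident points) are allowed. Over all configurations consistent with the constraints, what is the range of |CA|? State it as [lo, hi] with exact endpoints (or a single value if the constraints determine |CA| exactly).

|CA| ∈ [8, 32]  (≈ [8.0000, 32.0000])

|AB| ∈ {10}
|AD| ∈ {12}
|CD| ∈ {20}
|BD| ∈ [2, 22]
|AC| ∈ [8, 32]
|BC| ∈ [0, 42]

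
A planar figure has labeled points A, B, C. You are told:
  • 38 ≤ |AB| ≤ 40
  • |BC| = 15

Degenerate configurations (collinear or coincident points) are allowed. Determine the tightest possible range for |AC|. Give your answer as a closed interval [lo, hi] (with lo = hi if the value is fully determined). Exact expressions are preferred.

|AB| ∈ [38, 40]
|BC| ∈ {15}
|AC| ∈ [23, 55]

|AC| ∈ [23, 55]  (≈ [23.0000, 55.0000])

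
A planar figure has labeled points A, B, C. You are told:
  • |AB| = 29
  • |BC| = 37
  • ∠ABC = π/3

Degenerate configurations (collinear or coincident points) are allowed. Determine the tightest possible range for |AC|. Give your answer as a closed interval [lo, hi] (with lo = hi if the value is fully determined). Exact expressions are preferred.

|AC| = √(1137)  (≈ 33.7194)

|AB| ∈ {29}
|BC| ∈ {37}
|AC| ∈ {√(1137)}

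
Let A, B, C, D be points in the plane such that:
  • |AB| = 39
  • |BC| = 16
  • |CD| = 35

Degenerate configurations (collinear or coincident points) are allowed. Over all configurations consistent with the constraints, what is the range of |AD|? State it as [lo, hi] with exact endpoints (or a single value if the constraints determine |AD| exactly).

|AB| ∈ {39}
|BC| ∈ {16}
|CD| ∈ {35}
|AC| ∈ [23, 55]
|BD| ∈ [19, 51]
|AD| ∈ [0, 90]

|AD| ∈ [0, 90]  (≈ [0.0000, 90.0000])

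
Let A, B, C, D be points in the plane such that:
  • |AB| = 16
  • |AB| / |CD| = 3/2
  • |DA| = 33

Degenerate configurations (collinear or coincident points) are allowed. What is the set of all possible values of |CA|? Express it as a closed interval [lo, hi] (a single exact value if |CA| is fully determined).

|AB| ∈ {16}
|AD| ∈ {33}
|CD| ∈ {32/3}
|BD| ∈ [17, 49]
|AC| ∈ [67/3, 131/3]
|BC| ∈ [19/3, 179/3]

|CA| ∈ [67/3, 131/3]  (≈ [22.3333, 43.6667])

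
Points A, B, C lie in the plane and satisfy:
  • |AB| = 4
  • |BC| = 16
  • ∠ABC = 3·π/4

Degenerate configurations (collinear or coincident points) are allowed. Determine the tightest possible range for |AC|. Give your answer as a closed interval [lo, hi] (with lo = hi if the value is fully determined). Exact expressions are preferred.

|AC| = 4·√(4·√(2) + 17)  (≈ 19.0397)

|AB| ∈ {4}
|BC| ∈ {16}
|AC| ∈ {4·√(4·√(2) + 17)}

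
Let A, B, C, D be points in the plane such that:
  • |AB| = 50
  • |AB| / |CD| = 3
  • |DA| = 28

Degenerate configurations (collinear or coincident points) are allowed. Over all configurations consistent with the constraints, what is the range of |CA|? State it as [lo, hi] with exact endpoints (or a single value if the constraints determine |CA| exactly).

|CA| ∈ [34/3, 134/3]  (≈ [11.3333, 44.6667])

|AB| ∈ {50}
|AD| ∈ {28}
|CD| ∈ {50/3}
|BD| ∈ [22, 78]
|AC| ∈ [34/3, 134/3]
|BC| ∈ [16/3, 284/3]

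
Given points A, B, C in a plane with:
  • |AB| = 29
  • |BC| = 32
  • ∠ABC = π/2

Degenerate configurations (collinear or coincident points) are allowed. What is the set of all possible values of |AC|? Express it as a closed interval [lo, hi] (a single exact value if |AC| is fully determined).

|AB| ∈ {29}
|BC| ∈ {32}
|AC| ∈ {√(1865)}

|AC| = √(1865)  (≈ 43.1856)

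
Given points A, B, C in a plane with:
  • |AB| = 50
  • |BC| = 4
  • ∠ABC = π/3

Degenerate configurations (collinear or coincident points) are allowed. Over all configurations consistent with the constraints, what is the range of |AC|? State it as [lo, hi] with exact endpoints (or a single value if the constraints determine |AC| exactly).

|AB| ∈ {50}
|BC| ∈ {4}
|AC| ∈ {2·√(579)}

|AC| = 2·√(579)  (≈ 48.1248)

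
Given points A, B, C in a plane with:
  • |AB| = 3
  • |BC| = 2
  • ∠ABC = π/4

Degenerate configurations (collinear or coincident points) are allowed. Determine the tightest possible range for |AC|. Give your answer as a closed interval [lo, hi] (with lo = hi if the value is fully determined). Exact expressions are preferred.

|AB| ∈ {3}
|BC| ∈ {2}
|AC| ∈ {√(13 - 6·√(2))}

|AC| = √(13 - 6·√(2))  (≈ 2.1248)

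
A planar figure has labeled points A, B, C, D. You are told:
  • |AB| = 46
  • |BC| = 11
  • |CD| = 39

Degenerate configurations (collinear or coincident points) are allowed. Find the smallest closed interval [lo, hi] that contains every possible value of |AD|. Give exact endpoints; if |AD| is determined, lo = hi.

|AD| ∈ [0, 96]  (≈ [0.0000, 96.0000])

|AB| ∈ {46}
|BC| ∈ {11}
|CD| ∈ {39}
|AC| ∈ [35, 57]
|BD| ∈ [28, 50]
|AD| ∈ [0, 96]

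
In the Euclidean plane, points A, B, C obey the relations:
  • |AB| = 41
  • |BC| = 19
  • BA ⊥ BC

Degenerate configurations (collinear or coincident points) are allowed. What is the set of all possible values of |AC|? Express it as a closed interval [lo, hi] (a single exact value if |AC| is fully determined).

|AB| ∈ {41}
|BC| ∈ {19}
|AC| ∈ {√(2042)}

|AC| = √(2042)  (≈ 45.1885)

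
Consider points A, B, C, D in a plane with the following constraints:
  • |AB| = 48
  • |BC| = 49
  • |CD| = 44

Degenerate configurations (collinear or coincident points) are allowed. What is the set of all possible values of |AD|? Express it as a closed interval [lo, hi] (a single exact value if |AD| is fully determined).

|AD| ∈ [0, 141]  (≈ [0.0000, 141.0000])

|AB| ∈ {48}
|BC| ∈ {49}
|CD| ∈ {44}
|AC| ∈ [1, 97]
|BD| ∈ [5, 93]
|AD| ∈ [0, 141]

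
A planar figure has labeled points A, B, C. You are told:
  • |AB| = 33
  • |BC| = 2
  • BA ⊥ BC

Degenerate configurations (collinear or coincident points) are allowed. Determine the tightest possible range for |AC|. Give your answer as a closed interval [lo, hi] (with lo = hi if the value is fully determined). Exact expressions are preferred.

|AC| = √(1093)  (≈ 33.0606)

|AB| ∈ {33}
|BC| ∈ {2}
|AC| ∈ {√(1093)}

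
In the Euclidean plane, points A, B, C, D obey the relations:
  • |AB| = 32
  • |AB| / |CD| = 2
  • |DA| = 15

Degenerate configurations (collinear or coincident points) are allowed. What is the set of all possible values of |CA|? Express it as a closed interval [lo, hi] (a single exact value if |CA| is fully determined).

|CA| ∈ [1, 31]  (≈ [1.0000, 31.0000])

|AB| ∈ {32}
|AD| ∈ {15}
|CD| ∈ {16}
|BD| ∈ [17, 47]
|AC| ∈ [1, 31]
|BC| ∈ [1, 63]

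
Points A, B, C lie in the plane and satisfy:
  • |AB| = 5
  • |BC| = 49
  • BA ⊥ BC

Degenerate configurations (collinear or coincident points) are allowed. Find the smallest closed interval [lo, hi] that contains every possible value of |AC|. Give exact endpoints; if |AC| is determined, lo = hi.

|AC| = √(2426)  (≈ 49.2544)

|AB| ∈ {5}
|BC| ∈ {49}
|AC| ∈ {√(2426)}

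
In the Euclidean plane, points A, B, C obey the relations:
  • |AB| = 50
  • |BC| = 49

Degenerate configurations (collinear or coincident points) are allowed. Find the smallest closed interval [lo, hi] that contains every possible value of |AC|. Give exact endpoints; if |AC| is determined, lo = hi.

|AB| ∈ {50}
|BC| ∈ {49}
|AC| ∈ [1, 99]

|AC| ∈ [1, 99]  (≈ [1.0000, 99.0000])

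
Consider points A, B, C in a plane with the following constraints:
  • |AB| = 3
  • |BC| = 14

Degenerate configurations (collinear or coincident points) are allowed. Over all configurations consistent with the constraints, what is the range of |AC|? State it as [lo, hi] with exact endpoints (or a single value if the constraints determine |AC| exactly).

|AC| ∈ [11, 17]  (≈ [11.0000, 17.0000])

|AB| ∈ {3}
|BC| ∈ {14}
|AC| ∈ [11, 17]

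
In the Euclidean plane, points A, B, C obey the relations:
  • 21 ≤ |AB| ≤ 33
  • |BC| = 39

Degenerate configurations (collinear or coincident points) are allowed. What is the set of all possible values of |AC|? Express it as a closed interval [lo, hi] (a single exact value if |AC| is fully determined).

|AB| ∈ [21, 33]
|BC| ∈ {39}
|AC| ∈ [6, 72]

|AC| ∈ [6, 72]  (≈ [6.0000, 72.0000])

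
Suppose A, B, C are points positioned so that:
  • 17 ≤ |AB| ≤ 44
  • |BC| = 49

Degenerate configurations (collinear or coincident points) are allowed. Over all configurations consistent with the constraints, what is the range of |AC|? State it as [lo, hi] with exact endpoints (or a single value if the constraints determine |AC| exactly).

|AB| ∈ [17, 44]
|BC| ∈ {49}
|AC| ∈ [5, 93]

|AC| ∈ [5, 93]  (≈ [5.0000, 93.0000])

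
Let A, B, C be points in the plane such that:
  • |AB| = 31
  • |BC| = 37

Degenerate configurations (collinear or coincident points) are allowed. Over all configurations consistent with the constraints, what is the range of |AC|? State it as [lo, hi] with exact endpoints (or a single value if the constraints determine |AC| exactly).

|AC| ∈ [6, 68]  (≈ [6.0000, 68.0000])

|AB| ∈ {31}
|BC| ∈ {37}
|AC| ∈ [6, 68]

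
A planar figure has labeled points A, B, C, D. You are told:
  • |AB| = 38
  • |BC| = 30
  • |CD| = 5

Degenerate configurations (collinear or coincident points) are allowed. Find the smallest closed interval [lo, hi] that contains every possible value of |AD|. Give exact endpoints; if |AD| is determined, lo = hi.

|AB| ∈ {38}
|BC| ∈ {30}
|CD| ∈ {5}
|AC| ∈ [8, 68]
|BD| ∈ [25, 35]
|AD| ∈ [3, 73]

|AD| ∈ [3, 73]  (≈ [3.0000, 73.0000])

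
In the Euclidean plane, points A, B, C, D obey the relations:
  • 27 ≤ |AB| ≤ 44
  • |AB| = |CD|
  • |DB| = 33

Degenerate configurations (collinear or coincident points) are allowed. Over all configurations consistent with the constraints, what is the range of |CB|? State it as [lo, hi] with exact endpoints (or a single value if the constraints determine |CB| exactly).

|CB| ∈ [0, 77]  (≈ [0.0000, 77.0000])

|AB| ∈ [27, 44]
|BD| ∈ {33}
|CD| ∈ [27, 44]
|AD| ∈ [0, 77]
|BC| ∈ [0, 77]
|AC| ∈ [0, 121]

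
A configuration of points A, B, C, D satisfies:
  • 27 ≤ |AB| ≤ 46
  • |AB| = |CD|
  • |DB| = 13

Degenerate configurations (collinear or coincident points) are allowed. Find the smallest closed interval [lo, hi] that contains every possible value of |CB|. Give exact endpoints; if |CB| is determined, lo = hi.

|CB| ∈ [14, 59]  (≈ [14.0000, 59.0000])

|AB| ∈ [27, 46]
|BD| ∈ {13}
|CD| ∈ [27, 46]
|AD| ∈ [14, 59]
|BC| ∈ [14, 59]
|AC| ∈ [0, 105]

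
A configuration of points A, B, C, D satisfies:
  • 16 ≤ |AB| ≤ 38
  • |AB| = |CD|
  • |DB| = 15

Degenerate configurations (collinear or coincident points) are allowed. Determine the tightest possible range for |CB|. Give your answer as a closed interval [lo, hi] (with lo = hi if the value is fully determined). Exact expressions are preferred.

|AB| ∈ [16, 38]
|BD| ∈ {15}
|CD| ∈ [16, 38]
|AD| ∈ [1, 53]
|BC| ∈ [1, 53]
|AC| ∈ [0, 91]

|CB| ∈ [1, 53]  (≈ [1.0000, 53.0000])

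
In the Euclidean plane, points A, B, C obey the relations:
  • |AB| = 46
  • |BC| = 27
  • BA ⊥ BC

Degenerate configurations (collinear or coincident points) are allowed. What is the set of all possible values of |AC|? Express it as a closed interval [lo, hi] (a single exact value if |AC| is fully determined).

|AC| = √(2845)  (≈ 53.3385)

|AB| ∈ {46}
|BC| ∈ {27}
|AC| ∈ {√(2845)}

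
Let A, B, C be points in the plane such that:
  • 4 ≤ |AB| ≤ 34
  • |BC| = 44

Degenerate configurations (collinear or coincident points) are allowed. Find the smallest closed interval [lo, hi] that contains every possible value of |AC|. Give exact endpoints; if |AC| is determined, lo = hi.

|AB| ∈ [4, 34]
|BC| ∈ {44}
|AC| ∈ [10, 78]

|AC| ∈ [10, 78]  (≈ [10.0000, 78.0000])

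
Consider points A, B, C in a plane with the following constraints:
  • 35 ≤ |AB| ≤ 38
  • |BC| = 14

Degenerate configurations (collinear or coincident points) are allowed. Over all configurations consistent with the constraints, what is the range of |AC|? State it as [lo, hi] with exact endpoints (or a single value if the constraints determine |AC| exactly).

|AC| ∈ [21, 52]  (≈ [21.0000, 52.0000])

|AB| ∈ [35, 38]
|BC| ∈ {14}
|AC| ∈ [21, 52]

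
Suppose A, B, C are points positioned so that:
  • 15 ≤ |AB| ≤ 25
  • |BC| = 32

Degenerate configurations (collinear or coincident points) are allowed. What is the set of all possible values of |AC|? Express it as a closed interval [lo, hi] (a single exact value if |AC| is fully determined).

|AC| ∈ [7, 57]  (≈ [7.0000, 57.0000])

|AB| ∈ [15, 25]
|BC| ∈ {32}
|AC| ∈ [7, 57]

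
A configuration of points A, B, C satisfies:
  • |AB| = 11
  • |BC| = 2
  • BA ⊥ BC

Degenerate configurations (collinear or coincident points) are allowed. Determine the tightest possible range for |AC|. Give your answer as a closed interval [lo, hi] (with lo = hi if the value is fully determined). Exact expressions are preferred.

|AB| ∈ {11}
|BC| ∈ {2}
|AC| ∈ {5·√(5)}

|AC| = 5·√(5)  (≈ 11.1803)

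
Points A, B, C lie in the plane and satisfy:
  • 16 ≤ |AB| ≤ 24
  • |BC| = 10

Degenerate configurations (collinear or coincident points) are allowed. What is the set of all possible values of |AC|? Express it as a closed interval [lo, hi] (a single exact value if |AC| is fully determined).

|AC| ∈ [6, 34]  (≈ [6.0000, 34.0000])

|AB| ∈ [16, 24]
|BC| ∈ {10}
|AC| ∈ [6, 34]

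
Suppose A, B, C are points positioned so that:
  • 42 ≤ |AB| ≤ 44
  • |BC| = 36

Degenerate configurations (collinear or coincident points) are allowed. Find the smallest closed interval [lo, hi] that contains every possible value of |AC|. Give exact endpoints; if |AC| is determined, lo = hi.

|AC| ∈ [6, 80]  (≈ [6.0000, 80.0000])

|AB| ∈ [42, 44]
|BC| ∈ {36}
|AC| ∈ [6, 80]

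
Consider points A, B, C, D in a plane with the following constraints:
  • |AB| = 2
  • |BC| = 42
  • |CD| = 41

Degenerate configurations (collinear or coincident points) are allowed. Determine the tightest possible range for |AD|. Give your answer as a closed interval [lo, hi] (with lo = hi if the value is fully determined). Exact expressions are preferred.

|AD| ∈ [0, 85]  (≈ [0.0000, 85.0000])

|AB| ∈ {2}
|BC| ∈ {42}
|CD| ∈ {41}
|AC| ∈ [40, 44]
|BD| ∈ [1, 83]
|AD| ∈ [0, 85]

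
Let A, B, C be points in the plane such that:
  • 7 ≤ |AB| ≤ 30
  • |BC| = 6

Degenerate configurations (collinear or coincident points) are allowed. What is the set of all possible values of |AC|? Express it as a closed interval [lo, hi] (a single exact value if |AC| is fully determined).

|AC| ∈ [1, 36]  (≈ [1.0000, 36.0000])

|AB| ∈ [7, 30]
|BC| ∈ {6}
|AC| ∈ [1, 36]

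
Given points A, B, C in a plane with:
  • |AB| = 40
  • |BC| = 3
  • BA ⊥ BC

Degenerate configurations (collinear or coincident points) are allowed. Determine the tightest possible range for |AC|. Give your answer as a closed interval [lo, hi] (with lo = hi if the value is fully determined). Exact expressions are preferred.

|AB| ∈ {40}
|BC| ∈ {3}
|AC| ∈ {√(1609)}

|AC| = √(1609)  (≈ 40.1123)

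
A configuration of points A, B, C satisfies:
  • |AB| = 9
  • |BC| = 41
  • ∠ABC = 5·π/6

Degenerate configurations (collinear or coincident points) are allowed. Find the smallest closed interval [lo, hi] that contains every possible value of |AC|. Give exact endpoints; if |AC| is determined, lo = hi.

|AB| ∈ {9}
|BC| ∈ {41}
|AC| ∈ {√(369·√(3) + 1762)}

|AC| = √(369·√(3) + 1762)  (≈ 49.0013)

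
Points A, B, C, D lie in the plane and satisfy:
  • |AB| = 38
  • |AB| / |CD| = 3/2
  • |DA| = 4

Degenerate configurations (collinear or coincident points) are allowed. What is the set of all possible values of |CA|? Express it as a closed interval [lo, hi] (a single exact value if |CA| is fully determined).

|AB| ∈ {38}
|AD| ∈ {4}
|CD| ∈ {76/3}
|BD| ∈ [34, 42]
|AC| ∈ [64/3, 88/3]
|BC| ∈ [26/3, 202/3]

|CA| ∈ [64/3, 88/3]  (≈ [21.3333, 29.3333])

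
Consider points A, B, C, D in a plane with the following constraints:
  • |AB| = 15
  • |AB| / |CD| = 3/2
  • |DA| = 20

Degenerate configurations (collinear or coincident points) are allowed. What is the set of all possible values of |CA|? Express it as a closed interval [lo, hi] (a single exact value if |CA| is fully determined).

|CA| ∈ [10, 30]  (≈ [10.0000, 30.0000])

|AB| ∈ {15}
|AD| ∈ {20}
|CD| ∈ {10}
|BD| ∈ [5, 35]
|AC| ∈ [10, 30]
|BC| ∈ [0, 45]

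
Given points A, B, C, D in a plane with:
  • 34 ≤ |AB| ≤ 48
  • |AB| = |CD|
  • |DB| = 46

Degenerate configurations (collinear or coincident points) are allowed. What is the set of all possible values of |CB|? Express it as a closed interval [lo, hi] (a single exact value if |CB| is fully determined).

|CB| ∈ [0, 94]  (≈ [0.0000, 94.0000])

|AB| ∈ [34, 48]
|BD| ∈ {46}
|CD| ∈ [34, 48]
|AD| ∈ [0, 94]
|BC| ∈ [0, 94]
|AC| ∈ [0, 142]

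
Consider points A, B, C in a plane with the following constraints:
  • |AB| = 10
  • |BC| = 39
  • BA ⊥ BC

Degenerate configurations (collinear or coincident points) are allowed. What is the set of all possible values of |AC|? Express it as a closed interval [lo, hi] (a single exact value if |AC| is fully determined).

|AB| ∈ {10}
|BC| ∈ {39}
|AC| ∈ {√(1621)}

|AC| = √(1621)  (≈ 40.2616)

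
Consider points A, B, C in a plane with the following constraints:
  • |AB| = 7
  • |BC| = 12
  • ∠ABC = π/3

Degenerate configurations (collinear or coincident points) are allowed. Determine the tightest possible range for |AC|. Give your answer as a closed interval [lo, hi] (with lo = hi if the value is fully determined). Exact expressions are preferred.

|AB| ∈ {7}
|BC| ∈ {12}
|AC| ∈ {√(109)}

|AC| = √(109)  (≈ 10.4403)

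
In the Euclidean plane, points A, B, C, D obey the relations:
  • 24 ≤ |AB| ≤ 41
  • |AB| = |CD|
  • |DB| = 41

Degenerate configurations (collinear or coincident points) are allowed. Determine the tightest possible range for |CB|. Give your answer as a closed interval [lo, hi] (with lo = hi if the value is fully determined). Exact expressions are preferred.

|CB| ∈ [0, 82]  (≈ [0.0000, 82.0000])

|AB| ∈ [24, 41]
|BD| ∈ {41}
|CD| ∈ [24, 41]
|AD| ∈ [0, 82]
|BC| ∈ [0, 82]
|AC| ∈ [0, 123]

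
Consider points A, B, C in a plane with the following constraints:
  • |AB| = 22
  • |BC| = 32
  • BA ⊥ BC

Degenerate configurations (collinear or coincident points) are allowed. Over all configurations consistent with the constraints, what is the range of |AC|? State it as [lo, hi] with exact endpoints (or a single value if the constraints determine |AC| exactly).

|AC| = 2·√(377)  (≈ 38.8330)

|AB| ∈ {22}
|BC| ∈ {32}
|AC| ∈ {2·√(377)}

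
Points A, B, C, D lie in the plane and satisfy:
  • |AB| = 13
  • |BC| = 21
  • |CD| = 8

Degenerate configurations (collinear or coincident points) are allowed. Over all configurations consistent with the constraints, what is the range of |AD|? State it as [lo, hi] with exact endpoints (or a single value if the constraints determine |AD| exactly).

|AD| ∈ [0, 42]  (≈ [0.0000, 42.0000])

|AB| ∈ {13}
|BC| ∈ {21}
|CD| ∈ {8}
|AC| ∈ [8, 34]
|BD| ∈ [13, 29]
|AD| ∈ [0, 42]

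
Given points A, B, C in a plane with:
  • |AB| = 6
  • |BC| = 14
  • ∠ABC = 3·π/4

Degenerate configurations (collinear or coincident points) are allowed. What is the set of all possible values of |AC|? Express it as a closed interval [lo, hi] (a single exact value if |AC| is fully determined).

|AC| = 2·√(21·√(2) + 58)  (≈ 18.7295)

|AB| ∈ {6}
|BC| ∈ {14}
|AC| ∈ {2·√(21·√(2) + 58)}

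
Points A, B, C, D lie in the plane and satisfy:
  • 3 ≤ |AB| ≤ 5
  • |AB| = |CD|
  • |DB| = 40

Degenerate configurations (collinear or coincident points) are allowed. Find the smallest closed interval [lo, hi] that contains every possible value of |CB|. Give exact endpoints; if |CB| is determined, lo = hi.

|CB| ∈ [35, 45]  (≈ [35.0000, 45.0000])

|AB| ∈ [3, 5]
|BD| ∈ {40}
|CD| ∈ [3, 5]
|AD| ∈ [35, 45]
|BC| ∈ [35, 45]
|AC| ∈ [30, 50]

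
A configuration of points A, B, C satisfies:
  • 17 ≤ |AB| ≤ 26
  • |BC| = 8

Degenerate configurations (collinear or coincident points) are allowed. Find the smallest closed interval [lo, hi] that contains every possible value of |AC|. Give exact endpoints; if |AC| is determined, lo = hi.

|AC| ∈ [9, 34]  (≈ [9.0000, 34.0000])

|AB| ∈ [17, 26]
|BC| ∈ {8}
|AC| ∈ [9, 34]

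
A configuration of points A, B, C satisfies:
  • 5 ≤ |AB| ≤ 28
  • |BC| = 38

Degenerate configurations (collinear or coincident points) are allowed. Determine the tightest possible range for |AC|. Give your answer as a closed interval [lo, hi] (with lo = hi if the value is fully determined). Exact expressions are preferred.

|AC| ∈ [10, 66]  (≈ [10.0000, 66.0000])

|AB| ∈ [5, 28]
|BC| ∈ {38}
|AC| ∈ [10, 66]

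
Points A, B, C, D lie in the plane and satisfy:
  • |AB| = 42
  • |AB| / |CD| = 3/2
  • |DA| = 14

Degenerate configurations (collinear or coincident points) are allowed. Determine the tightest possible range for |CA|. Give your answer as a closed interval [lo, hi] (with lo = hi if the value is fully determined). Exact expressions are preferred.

|CA| ∈ [14, 42]  (≈ [14.0000, 42.0000])

|AB| ∈ {42}
|AD| ∈ {14}
|CD| ∈ {28}
|BD| ∈ [28, 56]
|AC| ∈ [14, 42]
|BC| ∈ [0, 84]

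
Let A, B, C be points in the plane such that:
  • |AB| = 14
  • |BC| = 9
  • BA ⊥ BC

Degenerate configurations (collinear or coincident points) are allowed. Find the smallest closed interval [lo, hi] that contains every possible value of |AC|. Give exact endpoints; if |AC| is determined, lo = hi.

|AC| = √(277)  (≈ 16.6433)

|AB| ∈ {14}
|BC| ∈ {9}
|AC| ∈ {√(277)}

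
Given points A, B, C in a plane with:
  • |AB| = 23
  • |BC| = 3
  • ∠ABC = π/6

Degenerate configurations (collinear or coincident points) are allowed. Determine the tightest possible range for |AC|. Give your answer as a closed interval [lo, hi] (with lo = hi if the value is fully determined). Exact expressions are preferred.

|AC| = √(538 - 69·√(3))  (≈ 20.4570)

|AB| ∈ {23}
|BC| ∈ {3}
|AC| ∈ {√(538 - 69·√(3))}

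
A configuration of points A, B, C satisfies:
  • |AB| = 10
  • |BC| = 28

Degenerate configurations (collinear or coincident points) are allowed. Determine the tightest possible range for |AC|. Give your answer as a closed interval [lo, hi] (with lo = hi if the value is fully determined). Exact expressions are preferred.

|AB| ∈ {10}
|BC| ∈ {28}
|AC| ∈ [18, 38]

|AC| ∈ [18, 38]  (≈ [18.0000, 38.0000])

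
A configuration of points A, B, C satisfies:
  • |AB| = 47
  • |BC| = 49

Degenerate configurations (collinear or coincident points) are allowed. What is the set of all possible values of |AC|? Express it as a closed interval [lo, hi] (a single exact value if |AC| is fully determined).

|AB| ∈ {47}
|BC| ∈ {49}
|AC| ∈ [2, 96]

|AC| ∈ [2, 96]  (≈ [2.0000, 96.0000])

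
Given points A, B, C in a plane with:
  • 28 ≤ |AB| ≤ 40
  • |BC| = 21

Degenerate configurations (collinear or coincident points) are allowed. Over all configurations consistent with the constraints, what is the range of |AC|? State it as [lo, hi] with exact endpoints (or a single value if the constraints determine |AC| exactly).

|AB| ∈ [28, 40]
|BC| ∈ {21}
|AC| ∈ [7, 61]

|AC| ∈ [7, 61]  (≈ [7.0000, 61.0000])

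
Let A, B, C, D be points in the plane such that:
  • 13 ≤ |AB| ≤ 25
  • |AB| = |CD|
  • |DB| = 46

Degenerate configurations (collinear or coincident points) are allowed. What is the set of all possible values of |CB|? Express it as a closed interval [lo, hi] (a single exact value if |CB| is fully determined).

|AB| ∈ [13, 25]
|BD| ∈ {46}
|CD| ∈ [13, 25]
|AD| ∈ [21, 71]
|BC| ∈ [21, 71]
|AC| ∈ [0, 96]

|CB| ∈ [21, 71]  (≈ [21.0000, 71.0000])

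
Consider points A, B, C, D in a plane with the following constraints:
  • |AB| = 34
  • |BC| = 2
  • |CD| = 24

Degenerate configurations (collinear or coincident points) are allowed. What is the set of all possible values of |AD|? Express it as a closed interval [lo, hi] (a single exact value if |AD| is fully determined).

|AB| ∈ {34}
|BC| ∈ {2}
|CD| ∈ {24}
|AC| ∈ [32, 36]
|BD| ∈ [22, 26]
|AD| ∈ [8, 60]

|AD| ∈ [8, 60]  (≈ [8.0000, 60.0000])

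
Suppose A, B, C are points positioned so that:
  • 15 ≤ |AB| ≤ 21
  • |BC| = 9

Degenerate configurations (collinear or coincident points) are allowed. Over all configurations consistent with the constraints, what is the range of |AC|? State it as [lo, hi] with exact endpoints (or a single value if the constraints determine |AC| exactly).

|AB| ∈ [15, 21]
|BC| ∈ {9}
|AC| ∈ [6, 30]

|AC| ∈ [6, 30]  (≈ [6.0000, 30.0000])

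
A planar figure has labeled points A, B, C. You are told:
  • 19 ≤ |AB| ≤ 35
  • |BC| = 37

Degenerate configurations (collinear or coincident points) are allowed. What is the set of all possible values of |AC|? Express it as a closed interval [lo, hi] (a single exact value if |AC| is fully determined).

|AB| ∈ [19, 35]
|BC| ∈ {37}
|AC| ∈ [2, 72]

|AC| ∈ [2, 72]  (≈ [2.0000, 72.0000])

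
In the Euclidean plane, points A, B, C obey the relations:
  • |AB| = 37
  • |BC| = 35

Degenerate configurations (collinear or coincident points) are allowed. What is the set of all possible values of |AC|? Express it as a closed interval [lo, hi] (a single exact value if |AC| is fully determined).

|AB| ∈ {37}
|BC| ∈ {35}
|AC| ∈ [2, 72]

|AC| ∈ [2, 72]  (≈ [2.0000, 72.0000])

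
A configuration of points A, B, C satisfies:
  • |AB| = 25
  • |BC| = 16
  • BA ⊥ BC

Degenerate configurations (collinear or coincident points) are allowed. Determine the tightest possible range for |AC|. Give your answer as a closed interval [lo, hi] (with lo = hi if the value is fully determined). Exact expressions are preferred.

|AC| = √(881)  (≈ 29.6816)

|AB| ∈ {25}
|BC| ∈ {16}
|AC| ∈ {√(881)}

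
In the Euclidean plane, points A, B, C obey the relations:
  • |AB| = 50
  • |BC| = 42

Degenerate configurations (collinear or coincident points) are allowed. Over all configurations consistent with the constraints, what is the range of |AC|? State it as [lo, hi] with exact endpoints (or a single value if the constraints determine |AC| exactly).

|AC| ∈ [8, 92]  (≈ [8.0000, 92.0000])

|AB| ∈ {50}
|BC| ∈ {42}
|AC| ∈ [8, 92]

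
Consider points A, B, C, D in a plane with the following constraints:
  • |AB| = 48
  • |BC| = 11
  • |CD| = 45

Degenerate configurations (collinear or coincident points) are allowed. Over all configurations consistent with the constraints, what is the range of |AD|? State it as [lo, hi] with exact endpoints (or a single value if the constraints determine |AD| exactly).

|AB| ∈ {48}
|BC| ∈ {11}
|CD| ∈ {45}
|AC| ∈ [37, 59]
|BD| ∈ [34, 56]
|AD| ∈ [0, 104]

|AD| ∈ [0, 104]  (≈ [0.0000, 104.0000])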